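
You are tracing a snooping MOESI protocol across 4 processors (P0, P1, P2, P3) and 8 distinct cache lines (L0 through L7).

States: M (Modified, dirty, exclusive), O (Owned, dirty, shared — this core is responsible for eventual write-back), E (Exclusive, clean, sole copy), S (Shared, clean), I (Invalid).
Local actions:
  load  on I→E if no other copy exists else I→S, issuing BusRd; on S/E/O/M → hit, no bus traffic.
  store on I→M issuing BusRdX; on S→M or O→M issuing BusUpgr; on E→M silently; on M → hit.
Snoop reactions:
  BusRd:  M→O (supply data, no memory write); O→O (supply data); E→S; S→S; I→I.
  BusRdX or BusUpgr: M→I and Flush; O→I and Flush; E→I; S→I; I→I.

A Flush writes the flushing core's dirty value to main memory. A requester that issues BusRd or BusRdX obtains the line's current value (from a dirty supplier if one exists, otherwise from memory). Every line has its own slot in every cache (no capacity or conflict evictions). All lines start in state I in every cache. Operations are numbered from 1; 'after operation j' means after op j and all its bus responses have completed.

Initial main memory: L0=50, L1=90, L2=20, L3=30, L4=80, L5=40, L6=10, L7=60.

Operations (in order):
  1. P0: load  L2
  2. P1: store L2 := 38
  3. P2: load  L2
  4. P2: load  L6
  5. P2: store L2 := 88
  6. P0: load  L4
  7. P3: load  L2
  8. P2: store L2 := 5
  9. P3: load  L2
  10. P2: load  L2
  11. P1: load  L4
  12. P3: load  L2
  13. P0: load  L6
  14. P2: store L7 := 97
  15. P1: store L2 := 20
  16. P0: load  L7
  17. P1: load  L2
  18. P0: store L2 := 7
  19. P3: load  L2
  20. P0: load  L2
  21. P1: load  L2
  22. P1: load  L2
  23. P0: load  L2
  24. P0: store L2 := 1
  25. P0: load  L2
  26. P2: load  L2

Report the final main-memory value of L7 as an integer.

step 1: P0: load  L2  ⟶  EIII  (L2)  txn=BusRd  M[L2]=20
step 2: P1: store L2 := 38  ⟶  IMII  (L2)  txn=BusRdX  M[L2]=20
step 3: P2: load  L2  ⟶  IOSI  (L2)  txn=BusRd  M[L2]=20
step 4: P2: load  L6  ⟶  IIEI  (L6)  txn=BusRd  M[L6]=10
step 5: P2: store L2 := 88  ⟶  IIMI  (L2)  txn=BusUpgr+Flush  M[L2]=38
step 6: P0: load  L4  ⟶  EIII  (L4)  txn=BusRd  M[L4]=80
step 7: P3: load  L2  ⟶  IIOS  (L2)  txn=BusRd  M[L2]=38
step 8: P2: store L2 := 5  ⟶  IIMI  (L2)  txn=BusUpgr  M[L2]=38
step 9: P3: load  L2  ⟶  IIOS  (L2)  txn=BusRd  M[L2]=38
step 10: P2: load  L2  ⟶  IIOS  (L2)  txn=∅  M[L2]=38
step 11: P1: load  L4  ⟶  SSII  (L4)  txn=BusRd  M[L4]=80
step 12: P3: load  L2  ⟶  IIOS  (L2)  txn=∅  M[L2]=38
step 13: P0: load  L6  ⟶  SISI  (L6)  txn=BusRd  M[L6]=10
step 14: P2: store L7 := 97  ⟶  IIMI  (L7)  txn=BusRdX  M[L7]=60
step 15: P1: store L2 := 20  ⟶  IMII  (L2)  txn=BusRdX+Flush  M[L2]=5
step 16: P0: load  L7  ⟶  SIOI  (L7)  txn=BusRd  M[L7]=60
step 17: P1: load  L2  ⟶  IMII  (L2)  txn=∅  M[L2]=5
step 18: P0: store L2 := 7  ⟶  MIII  (L2)  txn=BusRdX+Flush  M[L2]=20
step 19: P3: load  L2  ⟶  OIIS  (L2)  txn=BusRd  M[L2]=20
step 20: P0: load  L2  ⟶  OIIS  (L2)  txn=∅  M[L2]=20
step 21: P1: load  L2  ⟶  OSIS  (L2)  txn=BusRd  M[L2]=20
step 22: P1: load  L2  ⟶  OSIS  (L2)  txn=∅  M[L2]=20
step 23: P0: load  L2  ⟶  OSIS  (L2)  txn=∅  M[L2]=20
step 24: P0: store L2 := 1  ⟶  MIII  (L2)  txn=BusUpgr  M[L2]=20
step 25: P0: load  L2  ⟶  MIII  (L2)  txn=∅  M[L2]=20
step 26: P2: load  L2  ⟶  OISI  (L2)  txn=BusRd  M[L2]=20

memory[L7] = 60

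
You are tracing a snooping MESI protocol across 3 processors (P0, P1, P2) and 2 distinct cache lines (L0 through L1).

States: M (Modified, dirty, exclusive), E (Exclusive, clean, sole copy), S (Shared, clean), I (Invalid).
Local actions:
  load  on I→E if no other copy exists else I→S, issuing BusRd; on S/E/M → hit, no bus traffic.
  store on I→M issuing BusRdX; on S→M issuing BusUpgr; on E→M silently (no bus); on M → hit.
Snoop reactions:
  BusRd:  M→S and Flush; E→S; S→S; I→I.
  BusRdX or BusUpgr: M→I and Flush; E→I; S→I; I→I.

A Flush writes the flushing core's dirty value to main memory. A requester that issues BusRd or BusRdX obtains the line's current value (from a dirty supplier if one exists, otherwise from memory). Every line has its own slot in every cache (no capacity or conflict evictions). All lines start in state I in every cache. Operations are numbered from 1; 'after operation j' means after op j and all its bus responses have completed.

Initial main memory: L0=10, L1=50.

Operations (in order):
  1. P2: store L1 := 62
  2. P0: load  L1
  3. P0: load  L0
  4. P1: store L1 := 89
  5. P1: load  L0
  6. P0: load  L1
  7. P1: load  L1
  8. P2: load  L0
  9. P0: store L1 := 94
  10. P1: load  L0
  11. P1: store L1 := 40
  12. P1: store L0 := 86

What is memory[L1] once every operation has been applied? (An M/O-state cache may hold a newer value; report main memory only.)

[1] P2: store L1 := 62 | P0:I, P1:I, P2:M(62) | bus: BusRdX
[2] P0: load  L1 | P0:S(62), P1:I, P2:S(62) | bus: BusRd,Flush
[3] P0: load  L0 | P0:E(10), P1:I, P2:I | bus: BusRd
[4] P1: store L1 := 89 | P0:I, P1:M(89), P2:I | bus: BusRdX
[5] P1: load  L0 | P0:S(10), P1:S(10), P2:I | bus: BusRd
[6] P0: load  L1 | P0:S(89), P1:S(89), P2:I | bus: BusRd,Flush
[7] P1: load  L1 | P0:S(89), P1:S(89), P2:I | bus: none
[8] P2: load  L0 | P0:S(10), P1:S(10), P2:S(10) | bus: BusRd
[9] P0: store L1 := 94 | P0:M(94), P1:I, P2:I | bus: BusUpgr
[10] P1: load  L0 | P0:S(10), P1:S(10), P2:S(10) | bus: none
[11] P1: store L1 := 40 | P0:I, P1:M(40), P2:I | bus: BusRdX,Flush
[12] P1: store L0 := 86 | P0:I, P1:M(86), P2:I | bus: BusUpgr

memory[L1] = 94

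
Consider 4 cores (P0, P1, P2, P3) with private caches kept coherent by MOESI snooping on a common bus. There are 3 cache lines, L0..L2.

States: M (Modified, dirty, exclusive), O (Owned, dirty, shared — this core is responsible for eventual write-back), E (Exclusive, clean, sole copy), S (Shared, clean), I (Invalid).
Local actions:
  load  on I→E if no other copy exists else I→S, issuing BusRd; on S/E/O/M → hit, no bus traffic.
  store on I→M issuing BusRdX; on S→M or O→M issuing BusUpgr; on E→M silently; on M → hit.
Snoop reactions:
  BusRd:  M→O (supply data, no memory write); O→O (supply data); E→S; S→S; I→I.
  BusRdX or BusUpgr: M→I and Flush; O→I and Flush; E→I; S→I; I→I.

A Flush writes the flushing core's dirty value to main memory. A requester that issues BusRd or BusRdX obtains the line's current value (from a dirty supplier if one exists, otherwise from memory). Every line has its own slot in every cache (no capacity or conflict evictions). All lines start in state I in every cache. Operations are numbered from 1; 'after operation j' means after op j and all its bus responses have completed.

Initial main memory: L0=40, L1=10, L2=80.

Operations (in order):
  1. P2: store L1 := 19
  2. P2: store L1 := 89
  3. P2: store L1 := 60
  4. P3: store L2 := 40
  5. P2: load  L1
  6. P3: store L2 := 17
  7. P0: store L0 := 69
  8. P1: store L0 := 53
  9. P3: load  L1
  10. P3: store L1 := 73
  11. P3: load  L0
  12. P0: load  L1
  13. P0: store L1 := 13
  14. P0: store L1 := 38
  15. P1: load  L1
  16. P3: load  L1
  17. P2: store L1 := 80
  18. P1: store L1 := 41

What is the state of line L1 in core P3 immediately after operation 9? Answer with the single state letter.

1. P2: store L1 := 19  bus=[BusRdX]  L1: P0=I P1=I P2=M P3=I  mem[L1]=10
2. P2: store L1 := 89  bus=[-]  L1: P0=I P1=I P2=M P3=I  mem[L1]=10
3. P2: store L1 := 60  bus=[-]  L1: P0=I P1=I P2=M P3=I  mem[L1]=10
4. P3: store L2 := 40  bus=[BusRdX]  L2: P0=I P1=I P2=I P3=M  mem[L2]=80
5. P2: load  L1  bus=[-]  L1: P0=I P1=I P2=M P3=I  mem[L1]=10
6. P3: store L2 := 17  bus=[-]  L2: P0=I P1=I P2=I P3=M  mem[L2]=80
7. P0: store L0 := 69  bus=[BusRdX]  L0: P0=M P1=I P2=I P3=I  mem[L0]=40
8. P1: store L0 := 53  bus=[BusRdX,Flush]  L0: P0=I P1=M P2=I P3=I  mem[L0]=69
9. P3: load  L1  bus=[BusRd]  L1: P0=I P1=I P2=O P3=S  mem[L1]=10
10. P3: store L1 := 73  bus=[BusUpgr,Flush]  L1: P0=I P1=I P2=I P3=M  mem[L1]=60
11. P3: load  L0  bus=[BusRd]  L0: P0=I P1=O P2=I P3=S  mem[L0]=69
12. P0: load  L1  bus=[BusRd]  L1: P0=S P1=I P2=I P3=O  mem[L1]=60
13. P0: store L1 := 13  bus=[BusUpgr,Flush]  L1: P0=M P1=I P2=I P3=I  mem[L1]=73
14. P0: store L1 := 38  bus=[-]  L1: P0=M P1=I P2=I P3=I  mem[L1]=73
15. P1: load  L1  bus=[BusRd]  L1: P0=O P1=S P2=I P3=I  mem[L1]=73
16. P3: load  L1  bus=[BusRd]  L1: P0=O P1=S P2=I P3=S  mem[L1]=73
17. P2: store L1 := 80  bus=[BusRdX,Flush]  L1: P0=I P1=I P2=M P3=I  mem[L1]=38
18. P1: store L1 := 41  bus=[BusRdX,Flush]  L1: P0=I P1=M P2=I P3=I  mem[L1]=80

state = S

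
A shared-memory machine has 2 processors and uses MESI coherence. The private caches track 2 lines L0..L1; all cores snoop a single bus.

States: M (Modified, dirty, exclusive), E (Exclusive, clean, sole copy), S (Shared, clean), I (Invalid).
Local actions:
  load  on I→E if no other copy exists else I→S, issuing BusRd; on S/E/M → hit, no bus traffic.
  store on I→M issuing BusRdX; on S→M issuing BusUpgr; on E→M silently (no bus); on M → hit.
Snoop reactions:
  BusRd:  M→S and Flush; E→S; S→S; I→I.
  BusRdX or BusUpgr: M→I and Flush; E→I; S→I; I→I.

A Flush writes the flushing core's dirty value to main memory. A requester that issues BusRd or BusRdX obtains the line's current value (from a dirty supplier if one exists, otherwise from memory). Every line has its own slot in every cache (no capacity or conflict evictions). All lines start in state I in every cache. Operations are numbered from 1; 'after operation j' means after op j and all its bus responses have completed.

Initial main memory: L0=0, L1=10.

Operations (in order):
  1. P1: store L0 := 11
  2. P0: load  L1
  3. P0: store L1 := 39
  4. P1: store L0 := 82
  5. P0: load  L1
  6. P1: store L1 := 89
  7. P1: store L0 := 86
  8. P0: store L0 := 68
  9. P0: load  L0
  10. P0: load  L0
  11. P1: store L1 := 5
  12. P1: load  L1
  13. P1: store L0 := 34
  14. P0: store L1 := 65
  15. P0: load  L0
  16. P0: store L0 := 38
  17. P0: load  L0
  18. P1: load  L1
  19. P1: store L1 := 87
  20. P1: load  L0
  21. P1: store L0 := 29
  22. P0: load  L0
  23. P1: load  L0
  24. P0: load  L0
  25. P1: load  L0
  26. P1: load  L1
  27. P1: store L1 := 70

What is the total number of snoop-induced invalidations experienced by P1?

invalidations = 3

step 1: P1: store L0 := 11  ⟶  IM  (L0)  txn=BusRdX  M[L0]=0
step 2: P0: load  L1  ⟶  EI  (L1)  txn=BusRd  M[L1]=10
step 3: P0: store L1 := 39  ⟶  MI  (L1)  txn=∅  M[L1]=10
step 4: P1: store L0 := 82  ⟶  IM  (L0)  txn=∅  M[L0]=0
step 5: P0: load  L1  ⟶  MI  (L1)  txn=∅  M[L1]=10
step 6: P1: store L1 := 89  ⟶  IM  (L1)  txn=BusRdX+Flush  M[L1]=39
step 7: P1: store L0 := 86  ⟶  IM  (L0)  txn=∅  M[L0]=0
step 8: P0: store L0 := 68  ⟶  MI  (L0)  txn=BusRdX+Flush  M[L0]=86
step 9: P0: load  L0  ⟶  MI  (L0)  txn=∅  M[L0]=86
step 10: P0: load  L0  ⟶  MI  (L0)  txn=∅  M[L0]=86
step 11: P1: store L1 := 5  ⟶  IM  (L1)  txn=∅  M[L1]=39
step 12: P1: load  L1  ⟶  IM  (L1)  txn=∅  M[L1]=39
step 13: P1: store L0 := 34  ⟶  IM  (L0)  txn=BusRdX+Flush  M[L0]=68
step 14: P0: store L1 := 65  ⟶  MI  (L1)  txn=BusRdX+Flush  M[L1]=5
step 15: P0: load  L0  ⟶  SS  (L0)  txn=BusRd+Flush  M[L0]=34
step 16: P0: store L0 := 38  ⟶  MI  (L0)  txn=BusUpgr  M[L0]=34
step 17: P0: load  L0  ⟶  MI  (L0)  txn=∅  M[L0]=34
step 18: P1: load  L1  ⟶  SS  (L1)  txn=BusRd+Flush  M[L1]=65
step 19: P1: store L1 := 87  ⟶  IM  (L1)  txn=BusUpgr  M[L1]=65
step 20: P1: load  L0  ⟶  SS  (L0)  txn=BusRd+Flush  M[L0]=38
step 21: P1: store L0 := 29  ⟶  IM  (L0)  txn=BusUpgr  M[L0]=38
step 22: P0: load  L0  ⟶  SS  (L0)  txn=BusRd+Flush  M[L0]=29
step 23: P1: load  L0  ⟶  SS  (L0)  txn=∅  M[L0]=29
step 24: P0: load  L0  ⟶  SS  (L0)  txn=∅  M[L0]=29
step 25: P1: load  L0  ⟶  SS  (L0)  txn=∅  M[L0]=29
step 26: P1: load  L1  ⟶  IM  (L1)  txn=∅  M[L1]=65
step 27: P1: store L1 := 70  ⟶  IM  (L1)  txn=∅  M[L1]=65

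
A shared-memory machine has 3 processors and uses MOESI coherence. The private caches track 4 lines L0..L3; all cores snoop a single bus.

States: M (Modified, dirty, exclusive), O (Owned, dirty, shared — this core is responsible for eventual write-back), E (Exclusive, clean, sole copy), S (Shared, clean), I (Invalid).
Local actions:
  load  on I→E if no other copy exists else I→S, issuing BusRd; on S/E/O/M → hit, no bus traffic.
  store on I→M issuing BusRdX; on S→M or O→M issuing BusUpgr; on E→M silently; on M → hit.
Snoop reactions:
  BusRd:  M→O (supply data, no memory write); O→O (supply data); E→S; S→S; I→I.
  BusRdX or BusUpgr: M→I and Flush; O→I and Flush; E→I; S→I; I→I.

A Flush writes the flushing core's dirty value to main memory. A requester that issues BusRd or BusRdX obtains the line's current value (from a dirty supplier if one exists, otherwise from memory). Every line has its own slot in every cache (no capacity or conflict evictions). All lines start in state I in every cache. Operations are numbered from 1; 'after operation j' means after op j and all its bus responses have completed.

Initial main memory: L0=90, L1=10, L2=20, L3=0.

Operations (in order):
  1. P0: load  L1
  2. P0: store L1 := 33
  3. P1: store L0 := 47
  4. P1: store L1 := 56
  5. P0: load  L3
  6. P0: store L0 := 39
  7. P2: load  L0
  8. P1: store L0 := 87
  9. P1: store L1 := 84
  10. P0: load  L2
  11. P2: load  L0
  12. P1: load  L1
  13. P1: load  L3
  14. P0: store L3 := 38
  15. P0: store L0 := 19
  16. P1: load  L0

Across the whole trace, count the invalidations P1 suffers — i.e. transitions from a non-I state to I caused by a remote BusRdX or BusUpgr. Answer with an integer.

[1] P0: load  L1 | P0:E(10), P1:I, P2:I | bus: BusRd
[2] P0: store L1 := 33 | P0:M(33), P1:I, P2:I | bus: none
[3] P1: store L0 := 47 | P0:I, P1:M(47), P2:I | bus: BusRdX
[4] P1: store L1 := 56 | P0:I, P1:M(56), P2:I | bus: BusRdX,Flush
[5] P0: load  L3 | P0:E(0), P1:I, P2:I | bus: BusRd
[6] P0: store L0 := 39 | P0:M(39), P1:I, P2:I | bus: BusRdX,Flush
[7] P2: load  L0 | P0:O(39), P1:I, P2:S(39) | bus: BusRd
[8] P1: store L0 := 87 | P0:I, P1:M(87), P2:I | bus: BusRdX,Flush
[9] P1: store L1 := 84 | P0:I, P1:M(84), P2:I | bus: none
[10] P0: load  L2 | P0:E(20), P1:I, P2:I | bus: BusRd
[11] P2: load  L0 | P0:I, P1:O(87), P2:S(87) | bus: BusRd
[12] P1: load  L1 | P0:I, P1:M(84), P2:I | bus: none
[13] P1: load  L3 | P0:S(0), P1:S(0), P2:I | bus: BusRd
[14] P0: store L3 := 38 | P0:M(38), P1:I, P2:I | bus: BusUpgr
[15] P0: store L0 := 19 | P0:M(19), P1:I, P2:I | bus: BusRdX,Flush
[16] P1: load  L0 | P0:O(19), P1:S(19), P2:I | bus: BusRd

invalidations = 3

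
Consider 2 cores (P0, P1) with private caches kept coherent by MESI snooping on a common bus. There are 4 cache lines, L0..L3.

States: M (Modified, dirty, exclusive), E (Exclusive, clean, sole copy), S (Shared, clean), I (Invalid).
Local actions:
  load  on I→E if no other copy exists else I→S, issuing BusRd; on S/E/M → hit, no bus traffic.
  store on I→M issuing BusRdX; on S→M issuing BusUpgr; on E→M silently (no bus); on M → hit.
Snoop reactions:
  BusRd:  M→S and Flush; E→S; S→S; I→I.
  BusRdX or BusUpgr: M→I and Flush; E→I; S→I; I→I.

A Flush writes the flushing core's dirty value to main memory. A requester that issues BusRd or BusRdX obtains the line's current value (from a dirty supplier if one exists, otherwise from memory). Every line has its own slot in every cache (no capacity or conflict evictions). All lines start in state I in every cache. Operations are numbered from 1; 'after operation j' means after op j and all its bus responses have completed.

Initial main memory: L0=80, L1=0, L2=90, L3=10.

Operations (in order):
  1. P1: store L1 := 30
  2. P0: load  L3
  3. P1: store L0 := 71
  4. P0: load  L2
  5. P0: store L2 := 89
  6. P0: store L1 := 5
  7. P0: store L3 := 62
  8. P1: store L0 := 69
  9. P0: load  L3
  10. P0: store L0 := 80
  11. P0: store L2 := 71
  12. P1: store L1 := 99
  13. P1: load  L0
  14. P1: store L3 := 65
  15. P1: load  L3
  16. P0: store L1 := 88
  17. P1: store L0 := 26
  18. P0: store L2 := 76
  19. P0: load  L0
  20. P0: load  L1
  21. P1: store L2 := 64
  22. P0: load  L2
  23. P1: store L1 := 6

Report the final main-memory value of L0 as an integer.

1. P1: store L1 := 30  bus=[BusRdX]  L1: P0=I P1=M  mem[L1]=0
2. P0: load  L3  bus=[BusRd]  L3: P0=E P1=I  mem[L3]=10
3. P1: store L0 := 71  bus=[BusRdX]  L0: P0=I P1=M  mem[L0]=80
4. P0: load  L2  bus=[BusRd]  L2: P0=E P1=I  mem[L2]=90
5. P0: store L2 := 89  bus=[-]  L2: P0=M P1=I  mem[L2]=90
6. P0: store L1 := 5  bus=[BusRdX,Flush]  L1: P0=M P1=I  mem[L1]=30
7. P0: store L3 := 62  bus=[-]  L3: P0=M P1=I  mem[L3]=10
8. P1: store L0 := 69  bus=[-]  L0: P0=I P1=M  mem[L0]=80
9. P0: load  L3  bus=[-]  L3: P0=M P1=I  mem[L3]=10
10. P0: store L0 := 80  bus=[BusRdX,Flush]  L0: P0=M P1=I  mem[L0]=69
11. P0: store L2 := 71  bus=[-]  L2: P0=M P1=I  mem[L2]=90
12. P1: store L1 := 99  bus=[BusRdX,Flush]  L1: P0=I P1=M  mem[L1]=5
13. P1: load  L0  bus=[BusRd,Flush]  L0: P0=S P1=S  mem[L0]=80
14. P1: store L3 := 65  bus=[BusRdX,Flush]  L3: P0=I P1=M  mem[L3]=62
15. P1: load  L3  bus=[-]  L3: P0=I P1=M  mem[L3]=62
16. P0: store L1 := 88  bus=[BusRdX,Flush]  L1: P0=M P1=I  mem[L1]=99
17. P1: store L0 := 26  bus=[BusUpgr]  L0: P0=I P1=M  mem[L0]=80
18. P0: store L2 := 76  bus=[-]  L2: P0=M P1=I  mem[L2]=90
19. P0: load  L0  bus=[BusRd,Flush]  L0: P0=S P1=S  mem[L0]=26
20. P0: load  L1  bus=[-]  L1: P0=M P1=I  mem[L1]=99
21. P1: store L2 := 64  bus=[BusRdX,Flush]  L2: P0=I P1=M  mem[L2]=76
22. P0: load  L2  bus=[BusRd,Flush]  L2: P0=S P1=S  mem[L2]=64
23. P1: store L1 := 6  bus=[BusRdX,Flush]  L1: P0=I P1=M  mem[L1]=88

memory[L0] = 26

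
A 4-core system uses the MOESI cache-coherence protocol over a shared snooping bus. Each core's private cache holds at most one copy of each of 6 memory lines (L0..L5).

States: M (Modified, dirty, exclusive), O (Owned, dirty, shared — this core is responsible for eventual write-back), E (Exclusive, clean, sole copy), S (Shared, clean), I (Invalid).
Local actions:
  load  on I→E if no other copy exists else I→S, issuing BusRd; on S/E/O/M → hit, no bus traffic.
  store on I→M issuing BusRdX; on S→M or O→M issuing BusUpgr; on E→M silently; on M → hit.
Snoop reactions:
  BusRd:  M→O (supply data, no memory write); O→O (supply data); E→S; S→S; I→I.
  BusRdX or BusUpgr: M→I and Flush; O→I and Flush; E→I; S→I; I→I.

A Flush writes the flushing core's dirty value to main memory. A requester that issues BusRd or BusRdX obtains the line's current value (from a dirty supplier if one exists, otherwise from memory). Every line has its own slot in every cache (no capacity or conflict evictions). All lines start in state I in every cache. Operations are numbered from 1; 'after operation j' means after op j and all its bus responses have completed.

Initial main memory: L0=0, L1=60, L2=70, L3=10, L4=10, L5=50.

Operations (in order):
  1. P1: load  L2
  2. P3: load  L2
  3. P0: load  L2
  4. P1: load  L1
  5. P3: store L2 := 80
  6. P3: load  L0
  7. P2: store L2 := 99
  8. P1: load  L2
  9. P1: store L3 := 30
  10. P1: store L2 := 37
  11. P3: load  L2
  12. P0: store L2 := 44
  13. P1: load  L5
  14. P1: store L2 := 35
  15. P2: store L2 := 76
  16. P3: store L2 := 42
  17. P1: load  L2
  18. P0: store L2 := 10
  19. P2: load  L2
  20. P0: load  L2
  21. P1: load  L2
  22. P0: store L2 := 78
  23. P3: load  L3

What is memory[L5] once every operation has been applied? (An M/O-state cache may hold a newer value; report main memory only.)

  op1 P1: load  L2 → I/E/I/I on L2; bus BusRd; mem=70
  op2 P3: load  L2 → I/S/I/S on L2; bus BusRd; mem=70
  op3 P0: load  L2 → S/S/I/S on L2; bus BusRd; mem=70
  op4 P1: load  L1 → I/E/I/I on L1; bus BusRd; mem=60
  op5 P3: store L2 := 80 → I/I/I/M on L2; bus BusUpgr; mem=70
  op6 P3: load  L0 → I/I/I/E on L0; bus BusRd; mem=0
  op7 P2: store L2 := 99 → I/I/M/I on L2; bus BusRdX Flush; mem=80
  op8 P1: load  L2 → I/S/O/I on L2; bus BusRd; mem=80
  op9 P1: store L3 := 30 → I/M/I/I on L3; bus BusRdX; mem=10
  op10 P1: store L2 := 37 → I/M/I/I on L2; bus BusUpgr Flush; mem=99
  op11 P3: load  L2 → I/O/I/S on L2; bus BusRd; mem=99
  op12 P0: store L2 := 44 → M/I/I/I on L2; bus BusRdX Flush; mem=37
  op13 P1: load  L5 → I/E/I/I on L5; bus BusRd; mem=50
  op14 P1: store L2 := 35 → I/M/I/I on L2; bus BusRdX Flush; mem=44
  op15 P2: store L2 := 76 → I/I/M/I on L2; bus BusRdX Flush; mem=35
  op16 P3: store L2 := 42 → I/I/I/M on L2; bus BusRdX Flush; mem=76
  op17 P1: load  L2 → I/S/I/O on L2; bus BusRd; mem=76
  op18 P0: store L2 := 10 → M/I/I/I on L2; bus BusRdX Flush; mem=42
  op19 P2: load  L2 → O/I/S/I on L2; bus BusRd; mem=42
  op20 P0: load  L2 → O/I/S/I on L2; bus (none); mem=42
  op21 P1: load  L2 → O/S/S/I on L2; bus BusRd; mem=42
  op22 P0: store L2 := 78 → M/I/I/I on L2; bus BusUpgr; mem=42
  op23 P3: load  L3 → I/O/I/S on L3; bus BusRd; mem=10

memory[L5] = 50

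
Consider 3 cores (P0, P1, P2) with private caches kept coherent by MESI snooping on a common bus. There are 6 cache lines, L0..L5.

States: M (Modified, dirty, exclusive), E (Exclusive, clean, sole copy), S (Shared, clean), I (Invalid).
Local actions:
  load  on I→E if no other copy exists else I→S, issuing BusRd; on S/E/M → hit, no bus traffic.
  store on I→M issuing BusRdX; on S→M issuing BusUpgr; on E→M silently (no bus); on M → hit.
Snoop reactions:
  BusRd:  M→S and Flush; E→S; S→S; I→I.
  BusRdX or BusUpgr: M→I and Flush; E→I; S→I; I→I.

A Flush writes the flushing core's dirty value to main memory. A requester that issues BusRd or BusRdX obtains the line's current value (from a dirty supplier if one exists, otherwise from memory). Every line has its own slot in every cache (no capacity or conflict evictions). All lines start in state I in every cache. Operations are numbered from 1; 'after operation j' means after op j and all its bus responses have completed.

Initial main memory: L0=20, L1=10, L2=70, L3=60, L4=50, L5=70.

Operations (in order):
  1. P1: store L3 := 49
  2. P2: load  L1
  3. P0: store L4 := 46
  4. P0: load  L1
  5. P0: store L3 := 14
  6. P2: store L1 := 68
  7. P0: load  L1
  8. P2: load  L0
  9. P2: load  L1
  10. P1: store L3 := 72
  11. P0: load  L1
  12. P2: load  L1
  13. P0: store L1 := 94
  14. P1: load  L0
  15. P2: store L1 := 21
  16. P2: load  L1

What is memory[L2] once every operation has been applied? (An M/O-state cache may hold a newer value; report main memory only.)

memory[L2] = 70

step 1: P1: store L3 := 49  ⟶  IMI  (L3)  txn=BusRdX  M[L3]=60
step 2: P2: load  L1  ⟶  IIE  (L1)  txn=BusRd  M[L1]=10
step 3: P0: store L4 := 46  ⟶  MII  (L4)  txn=BusRdX  M[L4]=50
step 4: P0: load  L1  ⟶  SIS  (L1)  txn=BusRd  M[L1]=10
step 5: P0: store L3 := 14  ⟶  MII  (L3)  txn=BusRdX+Flush  M[L3]=49
step 6: P2: store L1 := 68  ⟶  IIM  (L1)  txn=BusUpgr  M[L1]=10
step 7: P0: load  L1  ⟶  SIS  (L1)  txn=BusRd+Flush  M[L1]=68
step 8: P2: load  L0  ⟶  IIE  (L0)  txn=BusRd  M[L0]=20
step 9: P2: load  L1  ⟶  SIS  (L1)  txn=∅  M[L1]=68
step 10: P1: store L3 := 72  ⟶  IMI  (L3)  txn=BusRdX+Flush  M[L3]=14
step 11: P0: load  L1  ⟶  SIS  (L1)  txn=∅  M[L1]=68
step 12: P2: load  L1  ⟶  SIS  (L1)  txn=∅  M[L1]=68
step 13: P0: store L1 := 94  ⟶  MII  (L1)  txn=BusUpgr  M[L1]=68
step 14: P1: load  L0  ⟶  ISS  (L0)  txn=BusRd  M[L0]=20
step 15: P2: store L1 := 21  ⟶  IIM  (L1)  txn=BusRdX+Flush  M[L1]=94
step 16: P2: load  L1  ⟶  IIM  (L1)  txn=∅  M[L1]=94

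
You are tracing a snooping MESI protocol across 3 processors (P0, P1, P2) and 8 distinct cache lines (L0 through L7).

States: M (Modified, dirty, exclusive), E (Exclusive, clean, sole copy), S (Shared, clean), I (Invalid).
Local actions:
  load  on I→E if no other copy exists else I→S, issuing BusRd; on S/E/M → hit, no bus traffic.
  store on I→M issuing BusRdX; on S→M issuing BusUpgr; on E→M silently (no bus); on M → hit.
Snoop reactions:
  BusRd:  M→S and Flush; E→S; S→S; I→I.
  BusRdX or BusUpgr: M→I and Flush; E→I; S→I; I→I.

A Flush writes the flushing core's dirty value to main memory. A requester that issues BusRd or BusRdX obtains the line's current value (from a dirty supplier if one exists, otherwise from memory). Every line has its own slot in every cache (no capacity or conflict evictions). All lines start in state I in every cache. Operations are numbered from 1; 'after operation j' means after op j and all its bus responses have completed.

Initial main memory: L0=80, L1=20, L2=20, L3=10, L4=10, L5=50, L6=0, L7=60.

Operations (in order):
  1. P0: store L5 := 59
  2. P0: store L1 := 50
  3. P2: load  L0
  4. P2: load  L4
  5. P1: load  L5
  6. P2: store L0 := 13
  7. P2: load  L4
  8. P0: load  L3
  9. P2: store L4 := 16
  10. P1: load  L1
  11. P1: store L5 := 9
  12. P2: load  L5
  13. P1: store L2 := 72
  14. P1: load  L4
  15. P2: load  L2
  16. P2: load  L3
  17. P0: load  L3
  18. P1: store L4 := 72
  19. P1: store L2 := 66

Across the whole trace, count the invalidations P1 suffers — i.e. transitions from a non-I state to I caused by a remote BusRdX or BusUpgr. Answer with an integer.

invalidations = 0

[1] P0: store L5 := 59 | P0:M(59), P1:I, P2:I | bus: BusRdX
[2] P0: store L1 := 50 | P0:M(50), P1:I, P2:I | bus: BusRdX
[3] P2: load  L0 | P0:I, P1:I, P2:E(80) | bus: BusRd
[4] P2: load  L4 | P0:I, P1:I, P2:E(10) | bus: BusRd
[5] P1: load  L5 | P0:S(59), P1:S(59), P2:I | bus: BusRd,Flush
[6] P2: store L0 := 13 | P0:I, P1:I, P2:M(13) | bus: none
[7] P2: load  L4 | P0:I, P1:I, P2:E(10) | bus: none
[8] P0: load  L3 | P0:E(10), P1:I, P2:I | bus: BusRd
[9] P2: store L4 := 16 | P0:I, P1:I, P2:M(16) | bus: none
[10] P1: load  L1 | P0:S(50), P1:S(50), P2:I | bus: BusRd,Flush
[11] P1: store L5 := 9 | P0:I, P1:M(9), P2:I | bus: BusUpgr
[12] P2: load  L5 | P0:I, P1:S(9), P2:S(9) | bus: BusRd,Flush
[13] P1: store L2 := 72 | P0:I, P1:M(72), P2:I | bus: BusRdX
[14] P1: load  L4 | P0:I, P1:S(16), P2:S(16) | bus: BusRd,Flush
[15] P2: load  L2 | P0:I, P1:S(72), P2:S(72) | bus: BusRd,Flush
[16] P2: load  L3 | P0:S(10), P1:I, P2:S(10) | bus: BusRd
[17] P0: load  L3 | P0:S(10), P1:I, P2:S(10) | bus: none
[18] P1: store L4 := 72 | P0:I, P1:M(72), P2:I | bus: BusUpgr
[19] P1: store L2 := 66 | P0:I, P1:M(66), P2:I | bus: BusUpgr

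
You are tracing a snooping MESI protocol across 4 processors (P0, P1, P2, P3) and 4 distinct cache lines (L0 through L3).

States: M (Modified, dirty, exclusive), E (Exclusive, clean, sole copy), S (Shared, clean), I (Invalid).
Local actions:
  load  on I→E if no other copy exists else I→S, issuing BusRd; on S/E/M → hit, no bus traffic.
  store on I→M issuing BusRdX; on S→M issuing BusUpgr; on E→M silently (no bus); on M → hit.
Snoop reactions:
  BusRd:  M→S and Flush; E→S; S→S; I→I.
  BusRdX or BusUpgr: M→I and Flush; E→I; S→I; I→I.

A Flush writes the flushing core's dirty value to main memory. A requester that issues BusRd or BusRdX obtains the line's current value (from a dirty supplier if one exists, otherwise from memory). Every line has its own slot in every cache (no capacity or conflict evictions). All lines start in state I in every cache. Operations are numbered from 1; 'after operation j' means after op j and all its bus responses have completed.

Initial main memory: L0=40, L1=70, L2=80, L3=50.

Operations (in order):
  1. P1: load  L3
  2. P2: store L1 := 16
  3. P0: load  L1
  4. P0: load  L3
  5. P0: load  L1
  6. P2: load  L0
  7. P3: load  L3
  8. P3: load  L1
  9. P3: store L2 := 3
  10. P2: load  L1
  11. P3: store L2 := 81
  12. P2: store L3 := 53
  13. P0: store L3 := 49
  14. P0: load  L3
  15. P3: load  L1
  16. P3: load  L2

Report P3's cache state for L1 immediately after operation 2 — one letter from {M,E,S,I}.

  op1 P1: load  L3 → I/E/I/I on L3; bus BusRd; mem=50
  op2 P2: store L1 := 16 → I/I/M/I on L1; bus BusRdX; mem=70
  op3 P0: load  L1 → S/I/S/I on L1; bus BusRd Flush; mem=16
  op4 P0: load  L3 → S/S/I/I on L3; bus BusRd; mem=50
  op5 P0: load  L1 → S/I/S/I on L1; bus (none); mem=16
  op6 P2: load  L0 → I/I/E/I on L0; bus BusRd; mem=40
  op7 P3: load  L3 → S/S/I/S on L3; bus BusRd; mem=50
  op8 P3: load  L1 → S/I/S/S on L1; bus BusRd; mem=16
  op9 P3: store L2 := 3 → I/I/I/M on L2; bus BusRdX; mem=80
  op10 P2: load  L1 → S/I/S/S on L1; bus (none); mem=16
  op11 P3: store L2 := 81 → I/I/I/M on L2; bus (none); mem=80
  op12 P2: store L3 := 53 → I/I/M/I on L3; bus BusRdX; mem=50
  op13 P0: store L3 := 49 → M/I/I/I on L3; bus BusRdX Flush; mem=53
  op14 P0: load  L3 → M/I/I/I on L3; bus (none); mem=53
  op15 P3: load  L1 → S/I/S/S on L1; bus (none); mem=16
  op16 P3: load  L2 → I/I/I/M on L2; bus (none); mem=80

state = I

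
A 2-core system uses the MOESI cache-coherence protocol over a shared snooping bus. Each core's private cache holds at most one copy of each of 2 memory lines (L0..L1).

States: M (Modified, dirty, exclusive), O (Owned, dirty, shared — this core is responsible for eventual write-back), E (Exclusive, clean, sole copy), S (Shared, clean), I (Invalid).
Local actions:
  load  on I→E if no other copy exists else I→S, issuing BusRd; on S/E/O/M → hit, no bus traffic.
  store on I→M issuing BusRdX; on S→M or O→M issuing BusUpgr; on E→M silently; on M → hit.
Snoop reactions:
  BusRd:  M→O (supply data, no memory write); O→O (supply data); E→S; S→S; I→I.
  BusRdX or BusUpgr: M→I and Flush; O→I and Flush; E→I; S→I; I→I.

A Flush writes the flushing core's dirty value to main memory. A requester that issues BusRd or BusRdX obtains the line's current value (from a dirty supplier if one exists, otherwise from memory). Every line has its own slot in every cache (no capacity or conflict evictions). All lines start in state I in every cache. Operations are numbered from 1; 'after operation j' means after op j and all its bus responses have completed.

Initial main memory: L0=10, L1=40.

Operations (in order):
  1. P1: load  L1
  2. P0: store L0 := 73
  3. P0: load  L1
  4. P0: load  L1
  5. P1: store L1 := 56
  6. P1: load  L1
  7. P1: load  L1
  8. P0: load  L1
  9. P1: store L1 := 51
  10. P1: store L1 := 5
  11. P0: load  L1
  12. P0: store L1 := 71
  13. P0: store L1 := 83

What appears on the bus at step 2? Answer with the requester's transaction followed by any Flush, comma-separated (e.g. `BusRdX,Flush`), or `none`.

bus = BusRdX

[1] P1: load  L1 | P0:I, P1:E(40) | bus: BusRd
[2] P0: store L0 := 73 | P0:M(73), P1:I | bus: BusRdX
[3] P0: load  L1 | P0:S(40), P1:S(40) | bus: BusRd
[4] P0: load  L1 | P0:S(40), P1:S(40) | bus: none
[5] P1: store L1 := 56 | P0:I, P1:M(56) | bus: BusUpgr
[6] P1: load  L1 | P0:I, P1:M(56) | bus: none
[7] P1: load  L1 | P0:I, P1:M(56) | bus: none
[8] P0: load  L1 | P0:S(56), P1:O(56) | bus: BusRd
[9] P1: store L1 := 51 | P0:I, P1:M(51) | bus: BusUpgr
[10] P1: store L1 := 5 | P0:I, P1:M(5) | bus: none
[11] P0: load  L1 | P0:S(5), P1:O(5) | bus: BusRd
[12] P0: store L1 := 71 | P0:M(71), P1:I | bus: BusUpgr,Flush
[13] P0: store L1 := 83 | P0:M(83), P1:I | bus: none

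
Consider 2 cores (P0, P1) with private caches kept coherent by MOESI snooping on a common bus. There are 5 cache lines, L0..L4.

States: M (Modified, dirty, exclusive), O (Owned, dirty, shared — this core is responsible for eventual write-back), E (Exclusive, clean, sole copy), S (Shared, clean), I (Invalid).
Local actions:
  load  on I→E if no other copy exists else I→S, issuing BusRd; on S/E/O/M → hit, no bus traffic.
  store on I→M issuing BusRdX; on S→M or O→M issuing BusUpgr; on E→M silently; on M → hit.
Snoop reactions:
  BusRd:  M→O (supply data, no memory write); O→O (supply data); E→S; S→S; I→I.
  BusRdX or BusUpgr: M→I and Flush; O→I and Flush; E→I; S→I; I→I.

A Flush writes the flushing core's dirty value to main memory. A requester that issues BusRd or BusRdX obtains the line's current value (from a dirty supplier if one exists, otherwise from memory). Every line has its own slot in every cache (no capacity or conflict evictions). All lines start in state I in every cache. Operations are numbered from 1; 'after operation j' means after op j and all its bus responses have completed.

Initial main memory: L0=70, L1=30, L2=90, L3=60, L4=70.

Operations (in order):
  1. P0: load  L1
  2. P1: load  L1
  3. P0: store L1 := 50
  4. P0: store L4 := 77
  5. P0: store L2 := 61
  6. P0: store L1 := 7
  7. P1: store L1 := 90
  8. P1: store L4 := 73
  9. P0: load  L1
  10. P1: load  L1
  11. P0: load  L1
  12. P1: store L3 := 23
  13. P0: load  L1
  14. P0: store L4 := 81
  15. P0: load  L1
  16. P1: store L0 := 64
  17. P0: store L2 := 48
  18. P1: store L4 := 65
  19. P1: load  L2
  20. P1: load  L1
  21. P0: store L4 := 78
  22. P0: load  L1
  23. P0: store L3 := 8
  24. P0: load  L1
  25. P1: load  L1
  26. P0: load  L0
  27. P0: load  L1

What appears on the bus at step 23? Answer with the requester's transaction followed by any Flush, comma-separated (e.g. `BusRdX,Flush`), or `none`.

bus = BusRdX,Flush

  op1 P0: load  L1 → E/I on L1; bus BusRd; mem=30
  op2 P1: load  L1 → S/S on L1; bus BusRd; mem=30
  op3 P0: store L1 := 50 → M/I on L1; bus BusUpgr; mem=30
  op4 P0: store L4 := 77 → M/I on L4; bus BusRdX; mem=70
  op5 P0: store L2 := 61 → M/I on L2; bus BusRdX; mem=90
  op6 P0: store L1 := 7 → M/I on L1; bus (none); mem=30
  op7 P1: store L1 := 90 → I/M on L1; bus BusRdX Flush; mem=7
  op8 P1: store L4 := 73 → I/M on L4; bus BusRdX Flush; mem=77
  op9 P0: load  L1 → S/O on L1; bus BusRd; mem=7
  op10 P1: load  L1 → S/O on L1; bus (none); mem=7
  op11 P0: load  L1 → S/O on L1; bus (none); mem=7
  op12 P1: store L3 := 23 → I/M on L3; bus BusRdX; mem=60
  op13 P0: load  L1 → S/O on L1; bus (none); mem=7
  op14 P0: store L4 := 81 → M/I on L4; bus BusRdX Flush; mem=73
  op15 P0: load  L1 → S/O on L1; bus (none); mem=7
  op16 P1: store L0 := 64 → I/M on L0; bus BusRdX; mem=70
  op17 P0: store L2 := 48 → M/I on L2; bus (none); mem=90
  op18 P1: store L4 := 65 → I/M on L4; bus BusRdX Flush; mem=81
  op19 P1: load  L2 → O/S on L2; bus BusRd; mem=90
  op20 P1: load  L1 → S/O on L1; bus (none); mem=7
  op21 P0: store L4 := 78 → M/I on L4; bus BusRdX Flush; mem=65
  op22 P0: load  L1 → S/O on L1; bus (none); mem=7
  op23 P0: store L3 := 8 → M/I on L3; bus BusRdX Flush; mem=23
  op24 P0: load  L1 → S/O on L1; bus (none); mem=7
  op25 P1: load  L1 → S/O on L1; bus (none); mem=7
  op26 P0: load  L0 → S/O on L0; bus BusRd; mem=70
  op27 P0: load  L1 → S/O on L1; bus (none); mem=7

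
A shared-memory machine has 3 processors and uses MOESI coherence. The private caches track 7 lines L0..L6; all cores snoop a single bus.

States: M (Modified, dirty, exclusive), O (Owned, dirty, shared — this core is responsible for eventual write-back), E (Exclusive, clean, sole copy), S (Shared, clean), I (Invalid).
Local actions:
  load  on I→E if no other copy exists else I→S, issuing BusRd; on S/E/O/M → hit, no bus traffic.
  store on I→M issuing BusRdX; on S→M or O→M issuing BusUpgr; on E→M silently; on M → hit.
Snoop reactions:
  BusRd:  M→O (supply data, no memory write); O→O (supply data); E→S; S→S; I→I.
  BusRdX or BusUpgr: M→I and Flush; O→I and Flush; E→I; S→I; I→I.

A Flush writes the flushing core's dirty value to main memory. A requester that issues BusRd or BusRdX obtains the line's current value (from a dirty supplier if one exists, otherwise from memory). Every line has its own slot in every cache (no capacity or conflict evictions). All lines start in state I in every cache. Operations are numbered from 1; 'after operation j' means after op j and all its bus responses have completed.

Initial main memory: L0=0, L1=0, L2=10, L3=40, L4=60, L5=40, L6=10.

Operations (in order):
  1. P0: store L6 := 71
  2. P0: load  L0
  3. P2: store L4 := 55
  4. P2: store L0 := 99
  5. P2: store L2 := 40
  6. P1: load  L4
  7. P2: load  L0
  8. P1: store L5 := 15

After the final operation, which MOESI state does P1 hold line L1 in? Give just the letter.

step 1: P0: store L6 := 71  ⟶  MII  (L6)  txn=BusRdX  M[L6]=10
step 2: P0: load  L0  ⟶  EII  (L0)  txn=BusRd  M[L0]=0
step 3: P2: store L4 := 55  ⟶  IIM  (L4)  txn=BusRdX  M[L4]=60
step 4: P2: store L0 := 99  ⟶  IIM  (L0)  txn=BusRdX  M[L0]=0
step 5: P2: store L2 := 40  ⟶  IIM  (L2)  txn=BusRdX  M[L2]=10
step 6: P1: load  L4  ⟶  ISO  (L4)  txn=BusRd  M[L4]=60
step 7: P2: load  L0  ⟶  IIM  (L0)  txn=∅  M[L0]=0
step 8: P1: store L5 := 15  ⟶  IMI  (L5)  txn=BusRdX  M[L5]=40

state = I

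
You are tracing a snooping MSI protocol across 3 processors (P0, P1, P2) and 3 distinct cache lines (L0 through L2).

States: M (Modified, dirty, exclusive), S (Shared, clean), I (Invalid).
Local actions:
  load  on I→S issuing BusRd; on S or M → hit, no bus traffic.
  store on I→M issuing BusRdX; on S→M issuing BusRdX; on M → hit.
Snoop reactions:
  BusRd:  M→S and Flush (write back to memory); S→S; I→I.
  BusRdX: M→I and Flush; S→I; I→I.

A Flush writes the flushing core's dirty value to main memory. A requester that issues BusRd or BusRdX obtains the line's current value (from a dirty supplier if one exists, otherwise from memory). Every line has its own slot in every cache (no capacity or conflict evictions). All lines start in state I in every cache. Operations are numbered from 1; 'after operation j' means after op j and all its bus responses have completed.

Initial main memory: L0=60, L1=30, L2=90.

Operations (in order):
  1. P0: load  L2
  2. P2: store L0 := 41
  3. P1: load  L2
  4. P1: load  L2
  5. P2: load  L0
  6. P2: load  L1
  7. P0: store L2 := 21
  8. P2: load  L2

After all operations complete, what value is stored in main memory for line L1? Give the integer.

step 1: P0: load  L2  ⟶  SII  (L2)  txn=BusRd  M[L2]=90
step 2: P2: store L0 := 41  ⟶  IIM  (L0)  txn=BusRdX  M[L0]=60
step 3: P1: load  L2  ⟶  SSI  (L2)  txn=BusRd  M[L2]=90
step 4: P1: load  L2  ⟶  SSI  (L2)  txn=∅  M[L2]=90
step 5: P2: load  L0  ⟶  IIM  (L0)  txn=∅  M[L0]=60
step 6: P2: load  L1  ⟶  IIS  (L1)  txn=BusRd  M[L1]=30
step 7: P0: store L2 := 21  ⟶  MII  (L2)  txn=BusRdX  M[L2]=90
step 8: P2: load  L2  ⟶  SIS  (L2)  txn=BusRd+Flush  M[L2]=21

memory[L1] = 30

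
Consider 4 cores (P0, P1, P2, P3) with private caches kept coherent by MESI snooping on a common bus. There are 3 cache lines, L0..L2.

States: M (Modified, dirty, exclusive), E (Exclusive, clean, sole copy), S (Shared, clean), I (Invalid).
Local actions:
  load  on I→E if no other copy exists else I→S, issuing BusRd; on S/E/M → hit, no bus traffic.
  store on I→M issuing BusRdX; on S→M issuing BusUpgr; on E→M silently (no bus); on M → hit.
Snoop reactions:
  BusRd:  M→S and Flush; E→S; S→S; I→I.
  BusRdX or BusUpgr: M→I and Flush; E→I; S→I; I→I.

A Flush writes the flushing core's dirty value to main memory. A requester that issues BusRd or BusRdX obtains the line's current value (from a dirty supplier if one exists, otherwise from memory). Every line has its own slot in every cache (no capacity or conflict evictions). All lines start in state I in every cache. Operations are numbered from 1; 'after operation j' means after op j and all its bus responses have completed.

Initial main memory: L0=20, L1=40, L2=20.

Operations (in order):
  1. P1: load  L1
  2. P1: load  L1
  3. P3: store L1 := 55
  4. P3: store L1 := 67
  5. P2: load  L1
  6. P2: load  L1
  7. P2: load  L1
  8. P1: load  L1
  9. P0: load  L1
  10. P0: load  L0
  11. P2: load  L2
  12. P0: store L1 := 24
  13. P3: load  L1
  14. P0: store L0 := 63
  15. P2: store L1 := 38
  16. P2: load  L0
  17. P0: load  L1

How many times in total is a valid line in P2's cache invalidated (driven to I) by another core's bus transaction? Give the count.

invalidations = 1

[1] P1: load  L1 | P0:I, P1:E(40), P2:I, P3:I | bus: BusRd
[2] P1: load  L1 | P0:I, P1:E(40), P2:I, P3:I | bus: none
[3] P3: store L1 := 55 | P0:I, P1:I, P2:I, P3:M(55) | bus: BusRdX
[4] P3: store L1 := 67 | P0:I, P1:I, P2:I, P3:M(67) | bus: none
[5] P2: load  L1 | P0:I, P1:I, P2:S(67), P3:S(67) | bus: BusRd,Flush
[6] P2: load  L1 | P0:I, P1:I, P2:S(67), P3:S(67) | bus: none
[7] P2: load  L1 | P0:I, P1:I, P2:S(67), P3:S(67) | bus: none
[8] P1: load  L1 | P0:I, P1:S(67), P2:S(67), P3:S(67) | bus: BusRd
[9] P0: load  L1 | P0:S(67), P1:S(67), P2:S(67), P3:S(67) | bus: BusRd
[10] P0: load  L0 | P0:E(20), P1:I, P2:I, P3:I | bus: BusRd
[11] P2: load  L2 | P0:I, P1:I, P2:E(20), P3:I | bus: BusRd
[12] P0: store L1 := 24 | P0:M(24), P1:I, P2:I, P3:I | bus: BusUpgr
[13] P3: load  L1 | P0:S(24), P1:I, P2:I, P3:S(24) | bus: BusRd,Flush
[14] P0: store L0 := 63 | P0:M(63), P1:I, P2:I, P3:I | bus: none
[15] P2: store L1 := 38 | P0:I, P1:I, P2:M(38), P3:I | bus: BusRdX
[16] P2: load  L0 | P0:S(63), P1:I, P2:S(63), P3:I | bus: BusRd,Flush
[17] P0: load  L1 | P0:S(38), P1:I, P2:S(38), P3:I | bus: BusRd,Flush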